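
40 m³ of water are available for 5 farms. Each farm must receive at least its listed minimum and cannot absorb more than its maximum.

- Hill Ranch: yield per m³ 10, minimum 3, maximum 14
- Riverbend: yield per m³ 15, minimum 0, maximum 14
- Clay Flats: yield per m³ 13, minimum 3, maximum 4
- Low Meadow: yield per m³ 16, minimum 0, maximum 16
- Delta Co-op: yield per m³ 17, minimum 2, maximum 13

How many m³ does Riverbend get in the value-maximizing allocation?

5

Meeting every minimum uses 3+0+3+0+2 = 8 m³, leaving 32.
Highest yield per m³ first: Delta Co-op 17 > Low Meadow 16 > Riverbend 15 > Clay Flats 13 > Hill Ranch 10.
Delta Co-op takes 11 more to reach its cap of 13 → 21 left.
Give Low Meadow 16 more to hit its cap of 16 → 5 left.
Only 5 left; Riverbend takes them to reach 5.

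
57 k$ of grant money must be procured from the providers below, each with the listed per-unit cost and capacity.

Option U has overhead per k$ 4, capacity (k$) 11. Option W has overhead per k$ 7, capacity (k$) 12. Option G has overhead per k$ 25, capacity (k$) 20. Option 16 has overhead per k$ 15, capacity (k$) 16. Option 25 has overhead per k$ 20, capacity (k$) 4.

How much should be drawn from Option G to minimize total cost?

Fill from the cheapest provider first.
Take 11 from Option U at 4 → need 46 more.
Option W (7): use full 12 → 34 k$ to go.
Take 16 from Option 16 at 15 → need 18 more.
Option 25 at 20: take all 4 k$ → 14 still needed.
Take 14 from Option G at 25 to finish.

14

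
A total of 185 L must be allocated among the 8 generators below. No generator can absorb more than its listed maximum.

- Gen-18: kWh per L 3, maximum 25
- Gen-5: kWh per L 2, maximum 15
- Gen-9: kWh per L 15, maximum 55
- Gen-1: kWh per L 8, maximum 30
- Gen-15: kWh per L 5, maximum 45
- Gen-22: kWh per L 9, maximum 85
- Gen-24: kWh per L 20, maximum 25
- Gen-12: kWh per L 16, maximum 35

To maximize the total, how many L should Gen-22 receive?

70

Rank by kWh per L: Gen-24 20 > Gen-12 16 > Gen-9 15 > Gen-22 9 > Gen-1 8 > Gen-15 5 > Gen-18 3 > Gen-5 2.
Gen-24 takes 25 to reach its cap of 25 ; 160 left.
Give Gen-12 35 to hit its cap of 35 ; 125 left.
Gen-9 takes 55 to reach its cap of 55 ; 70 left.
Gen-22 has room for 85 but only 70 remain, so it gets 70.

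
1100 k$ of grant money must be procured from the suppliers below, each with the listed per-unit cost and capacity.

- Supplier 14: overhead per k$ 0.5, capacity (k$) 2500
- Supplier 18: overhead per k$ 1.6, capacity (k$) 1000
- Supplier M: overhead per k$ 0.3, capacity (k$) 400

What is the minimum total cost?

Fill from the cheapest supplier first.
Take 400 from Supplier M at 0.3 ; need 700 more.
Take 700 from Supplier 14 at 0.5 to finish.
Supplier 18: unused.
Cost = 400×0.3 + 700×0.5 = 470.

470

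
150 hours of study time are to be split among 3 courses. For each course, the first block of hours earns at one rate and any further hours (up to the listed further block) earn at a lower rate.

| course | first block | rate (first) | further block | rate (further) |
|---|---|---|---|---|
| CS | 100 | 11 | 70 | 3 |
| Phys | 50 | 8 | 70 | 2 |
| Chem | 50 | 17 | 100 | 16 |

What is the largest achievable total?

2450

Treat each block as its own option and order by rate: Chem/tier1 17 > Chem/tier2 16 > CS/tier1 11 > Phys/tier1 8 > CS/tier2 3 > Phys/tier2 2.
Chem tier1 at 17: fill all 50 — 100 left.
Chem tier2 at 16: fill all 100 — 0 left.
Total = 17×50 + 16×100 = 2450.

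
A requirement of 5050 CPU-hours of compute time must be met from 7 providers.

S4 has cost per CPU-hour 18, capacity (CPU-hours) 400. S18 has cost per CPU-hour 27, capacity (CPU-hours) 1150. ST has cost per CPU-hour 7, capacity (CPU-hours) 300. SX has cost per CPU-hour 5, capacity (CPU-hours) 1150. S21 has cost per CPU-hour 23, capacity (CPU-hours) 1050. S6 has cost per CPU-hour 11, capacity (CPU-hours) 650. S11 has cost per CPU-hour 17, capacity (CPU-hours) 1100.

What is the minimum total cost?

Fill from the cheapest provider first.
SX (5): use full 1150 → 3900 CPU-hours to go.
Take 300 from ST at 7 → need 3600 more.
S6 at 11: take all 650 CPU-hours → 2950 still needed.
S11 (17): use full 1100 → 1850 CPU-hours to go.
S4 (18): use full 400 → 1450 CPU-hours to go.
S21 (23): use full 1050 → 400 CPU-hours to go.
S18 at 27: take 400 of its 1150 → requirement met.
Cost = 1150×5 + 300×7 + 650×11 + 1100×17 + 400×18 + 1050×23 + 400×27 = 75850.

75850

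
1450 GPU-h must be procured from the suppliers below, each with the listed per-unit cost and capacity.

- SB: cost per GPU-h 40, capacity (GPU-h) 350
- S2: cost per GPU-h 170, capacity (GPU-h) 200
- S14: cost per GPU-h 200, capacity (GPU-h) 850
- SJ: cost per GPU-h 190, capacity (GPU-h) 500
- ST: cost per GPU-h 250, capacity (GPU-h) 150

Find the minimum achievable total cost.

Fill from the cheapest supplier first.
Take 350 from SB at 40 — need 1100 more.
S2 at 170: take all 200 GPU-h — 900 still needed.
Take 500 from SJ at 190 — need 400 more.
Take 400 from S14 at 200 to finish.
ST: unused.
Cost = 350×40 + 200×170 + 500×190 + 400×200 = 223000.

223000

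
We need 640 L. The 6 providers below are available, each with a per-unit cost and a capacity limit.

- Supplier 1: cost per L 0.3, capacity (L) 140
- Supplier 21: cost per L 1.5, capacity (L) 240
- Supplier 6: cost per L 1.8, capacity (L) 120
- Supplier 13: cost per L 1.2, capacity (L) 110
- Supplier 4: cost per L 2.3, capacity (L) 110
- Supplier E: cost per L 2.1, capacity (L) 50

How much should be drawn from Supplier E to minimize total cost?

Fill from the cheapest provider first.
Supplier 1 at 0.3: take all 140 L — 500 still needed.
Take 110 from Supplier 13 at 1.2 — need 390 more.
Supplier 21 (1.5): use full 240 — 150 L to go.
Take 120 from Supplier 6 at 1.8 — need 30 more.
Take 30 from Supplier E at 2.1 to finish.
Supplier 4: unused.

30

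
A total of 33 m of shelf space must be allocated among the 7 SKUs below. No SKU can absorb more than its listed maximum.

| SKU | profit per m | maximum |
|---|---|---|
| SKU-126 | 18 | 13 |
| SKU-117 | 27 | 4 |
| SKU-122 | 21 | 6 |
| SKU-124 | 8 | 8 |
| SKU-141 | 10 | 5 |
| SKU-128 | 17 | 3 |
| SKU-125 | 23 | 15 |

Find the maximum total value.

Order the SKUs by profit per m: SKU-117 27 > SKU-125 23 > SKU-122 21 > SKU-126 18 > SKU-128 17 > SKU-141 10 > SKU-124 8.
SKU-117: +4 to 4 (cap) ; 29 left.
SKU-125: +15 to 15 (cap) ; 14 left.
Give SKU-122 6 to hit its cap of 6 ; 8 left.
Only 8 left; SKU-126 takes them to reach 8.
Total = 18×8 + 27×4 + 21×6 + 23×15 = 723.

723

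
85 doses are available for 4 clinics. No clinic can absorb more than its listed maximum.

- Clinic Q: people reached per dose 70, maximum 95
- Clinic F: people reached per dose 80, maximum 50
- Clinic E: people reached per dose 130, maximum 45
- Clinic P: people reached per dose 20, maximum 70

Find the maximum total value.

Rank by people reached per dose: Clinic E 130 > Clinic F 80 > Clinic Q 70 > Clinic P 20.
Give Clinic E 45 to hit its cap of 45 — 40 left.
Only 40 left; Clinic F takes them to reach 40.
Total = 80×40 + 130×45 = 9050.

9050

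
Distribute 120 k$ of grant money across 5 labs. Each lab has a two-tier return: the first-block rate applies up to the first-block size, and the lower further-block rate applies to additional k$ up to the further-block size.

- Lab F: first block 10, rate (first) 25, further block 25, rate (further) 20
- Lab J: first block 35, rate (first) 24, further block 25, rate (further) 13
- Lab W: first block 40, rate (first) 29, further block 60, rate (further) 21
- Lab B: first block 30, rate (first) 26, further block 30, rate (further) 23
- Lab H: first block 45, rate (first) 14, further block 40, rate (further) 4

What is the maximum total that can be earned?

3145

Order all 10 blocks by rate: Lab W/tier1 29 > Lab B/tier1 26 > Lab F/tier1 25 > Lab J/tier1 24 > Lab B/tier2 23 > Lab W/tier2 21 > Lab F/tier2 20 > Lab H/tier1 14 > Lab J/tier2 13 > Lab H/tier2 4.
Lab W/tier1 (29): +40 ; 80 left.
Lab B/tier1 (26): +30 ; 50 left.
Lab F tier1 at 25: fill all 10 ; 40 left.
Fill Lab J tier1 block (35 at 24) ; 5 left.
Lab B/tier2: +5 of 30 at 23; pool empty.
Total = 29×40 + 26×30 + 25×10 + 24×35 + 23×5 = 3145.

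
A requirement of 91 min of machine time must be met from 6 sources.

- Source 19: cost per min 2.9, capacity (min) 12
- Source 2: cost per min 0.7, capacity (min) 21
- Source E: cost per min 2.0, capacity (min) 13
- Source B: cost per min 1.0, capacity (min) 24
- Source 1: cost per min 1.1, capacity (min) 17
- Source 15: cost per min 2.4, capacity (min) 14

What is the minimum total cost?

122.8

Use sources in increasing cost order.
Take 21 from Source 2 at 0.7 → need 70 more.
Take 24 from Source B at 1.0 → need 46 more.
Take 17 from Source 1 at 1.1 → need 29 more.
Take 13 from Source E at 2.0 → need 16 more.
Take 14 from Source 15 at 2.4 → need 2 more.
Source 19 (2.9): take the remaining 2 → done.
Cost = 21×0.7 + 24×1.0 + 17×1.1 + 13×2.0 + 14×2.4 + 2×2.9 = 122.8.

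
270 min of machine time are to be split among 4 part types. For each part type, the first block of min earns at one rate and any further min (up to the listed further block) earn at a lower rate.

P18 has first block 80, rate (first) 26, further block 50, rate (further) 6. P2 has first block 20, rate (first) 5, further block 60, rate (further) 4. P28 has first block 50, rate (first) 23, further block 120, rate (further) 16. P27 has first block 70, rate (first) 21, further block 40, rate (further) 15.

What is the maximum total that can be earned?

Treat each block as its own option and order by rate: P18/first 26 > P28/first 23 > P27/first 21 > P28/second 16 > P27/second 15 > P18/second 6 > P2/first 5 > P2/second 4.
P18 first at 26: fill all 80 ; 190 left.
P28 first at 23: fill all 50 ; 140 left.
Fill P27 first block (70 at 21) ; 70 left.
P28 second at 16: only 70 left, fill 70.
Total = 26×80 + 23×50 + 21×70 + 16×70 = 5820.

5820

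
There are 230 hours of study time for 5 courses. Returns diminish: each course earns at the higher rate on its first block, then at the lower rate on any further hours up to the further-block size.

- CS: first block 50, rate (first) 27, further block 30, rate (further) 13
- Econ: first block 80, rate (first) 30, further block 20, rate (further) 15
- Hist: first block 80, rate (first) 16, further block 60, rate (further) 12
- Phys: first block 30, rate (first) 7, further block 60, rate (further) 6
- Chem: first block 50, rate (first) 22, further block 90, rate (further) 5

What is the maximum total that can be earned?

Treat each block as its own option and order by rate: Econ/tier1 30 > CS/tier1 27 > Chem/tier1 22 > Hist/tier1 16 > Econ/tier2 15 > CS/tier2 13 > Hist/tier2 12 > Phys/tier1 7 > Phys/tier2 6 > Chem/tier2 5.
Econ/tier1 (30): +80 ; 150 left.
Fill CS tier1 block (50 at 27) ; 100 left.
Chem tier1 at 22: fill all 50 ; 50 left.
Hist tier1 at 16: only 50 left, fill 50.
Total = 30×80 + 27×50 + 22×50 + 16×50 = 5650.

5650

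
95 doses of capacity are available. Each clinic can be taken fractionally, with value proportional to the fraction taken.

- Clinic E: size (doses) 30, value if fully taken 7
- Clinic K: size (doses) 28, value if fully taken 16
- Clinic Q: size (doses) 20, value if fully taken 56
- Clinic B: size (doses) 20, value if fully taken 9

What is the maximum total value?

Best value per unit of size first: Clinic Q 56/20≈2.8, Clinic K 16/28≈0.571, Clinic B 9/20≈0.45, Clinic E 7/30≈0.233.
All 20 doses of Clinic Q fit (value 56) → 75 remain.
All 28 doses of Clinic K fit (value 16) → 47 remain.
Take all of Clinic B (20 doses, value 9) → 27 doses left.
Fill the last 27 doses with part of Clinic E: 27/30 of it earns 6.3.
Total value = 87.3.

87.3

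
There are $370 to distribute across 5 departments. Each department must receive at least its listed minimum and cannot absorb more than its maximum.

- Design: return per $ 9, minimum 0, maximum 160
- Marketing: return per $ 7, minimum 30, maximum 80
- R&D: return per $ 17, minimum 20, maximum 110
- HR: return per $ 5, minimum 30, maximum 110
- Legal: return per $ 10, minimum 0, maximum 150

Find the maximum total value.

Meeting every minimum uses 0+30+20+30+0 = 80 $, leaving 290.
Highest return per $ first: R&D 17 > Legal 10 > Design 9 > Marketing 7 > HR 5.
R&D takes 90 more to reach its cap of 110 — 200 left.
Legal takes 150 more to reach its cap of 150 — 50 left.
Design: +50 (room for 160) → 50. Pool exhausted.
Total = 9×50 + 7×30 + 17×110 + 5×30 + 10×150 = 4180.

4180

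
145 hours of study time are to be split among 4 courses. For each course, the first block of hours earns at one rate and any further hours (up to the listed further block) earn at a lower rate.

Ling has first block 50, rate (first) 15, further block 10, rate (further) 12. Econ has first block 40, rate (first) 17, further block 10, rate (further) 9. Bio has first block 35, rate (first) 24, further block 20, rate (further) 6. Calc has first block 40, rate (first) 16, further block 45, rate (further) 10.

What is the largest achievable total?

Treat each block as its own option and order by rate: Bio/tier1 24 > Econ/tier1 17 > Calc/tier1 16 > Ling/tier1 15 > Ling/tier2 12 > Calc/tier2 10 > Econ/tier2 9 > Bio/tier2 6.
Bio/tier1 (24): +35 ; 110 left.
Econ tier1 at 17: fill all 40 ; 70 left.
Calc tier1 at 16: fill all 40 ; 30 left.
Ling tier1 at 15: only 30 left, fill 30.
Total = 24×35 + 17×40 + 16×40 + 15×30 = 2610.

2610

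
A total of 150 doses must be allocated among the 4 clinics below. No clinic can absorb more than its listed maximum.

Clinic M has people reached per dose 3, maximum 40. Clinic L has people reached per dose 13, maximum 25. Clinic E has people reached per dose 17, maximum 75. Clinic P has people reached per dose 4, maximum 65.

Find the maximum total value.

1800

Order the clinics by people reached per dose: Clinic E 17 > Clinic L 13 > Clinic P 4 > Clinic M 3.
Clinic E takes 75 to reach its cap of 75 ; 75 left.
Give Clinic L 25 to hit its cap of 25 ; 50 left.
Clinic P has room for 65 but only 50 remain, so it gets 50.
Total = 13×25 + 17×75 + 4×50 = 1800.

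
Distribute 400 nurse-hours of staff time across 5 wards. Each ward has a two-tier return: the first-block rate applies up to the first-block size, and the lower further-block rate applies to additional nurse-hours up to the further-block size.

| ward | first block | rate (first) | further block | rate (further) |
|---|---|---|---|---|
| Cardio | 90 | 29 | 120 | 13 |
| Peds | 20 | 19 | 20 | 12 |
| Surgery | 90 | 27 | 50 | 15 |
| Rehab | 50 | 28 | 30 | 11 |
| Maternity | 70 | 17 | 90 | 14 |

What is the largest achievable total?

Order all 10 blocks by rate: Cardio/first 29 > Rehab/first 28 > Surgery/first 27 > Peds/first 19 > Maternity/first 17 > Surgery/second 15 > Maternity/second 14 > Cardio/second 13 > Peds/second 12 > Rehab/second 11.
Cardio first at 29: fill all 90 — 310 left.
Rehab first at 28: fill all 50 — 260 left.
Surgery first at 27: fill all 90 — 170 left.
Peds/first (19): +20 — 150 left.
Maternity/first (17): +70 — 80 left.
Surgery/second (15): +50 — 30 left.
Maternity/second: +30 of 90 at 14; pool empty.
Total = 29×90 + 28×50 + 27×90 + 19×20 + 17×70 + 15×50 + 14×30 = 9180.

9180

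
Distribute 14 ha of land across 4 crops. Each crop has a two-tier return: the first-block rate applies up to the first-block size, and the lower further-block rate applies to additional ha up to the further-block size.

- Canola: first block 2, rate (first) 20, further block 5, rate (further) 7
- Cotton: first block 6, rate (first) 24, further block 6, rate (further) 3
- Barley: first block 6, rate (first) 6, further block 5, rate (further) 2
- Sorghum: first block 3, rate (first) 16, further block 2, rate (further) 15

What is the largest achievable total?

269

Order all 8 blocks by rate: Cotton/tier1 24 > Canola/tier1 20 > Sorghum/tier1 16 > Sorghum/tier2 15 > Canola/tier2 7 > Barley/tier1 6 > Cotton/tier2 3 > Barley/tier2 2.
Cotton/tier1 (24): +6 ; 8 left.
Canola/tier1 (20): +2 ; 6 left.
Fill Sorghum tier1 block (3 at 16) ; 3 left.
Fill Sorghum tier2 block (2 at 15) ; 1 left.
1 remain; put them into Canola tier2 at 7.
Total = 24×6 + 20×2 + 16×3 + 15×2 + 7×1 = 269.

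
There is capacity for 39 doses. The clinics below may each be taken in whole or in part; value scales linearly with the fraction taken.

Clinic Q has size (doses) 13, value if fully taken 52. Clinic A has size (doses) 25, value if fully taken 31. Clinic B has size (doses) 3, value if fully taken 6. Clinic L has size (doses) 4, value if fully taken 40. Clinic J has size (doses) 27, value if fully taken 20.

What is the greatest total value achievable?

Rank by value-to-size ratio: Clinic L 40/4≈10, Clinic Q 52/13≈4, Clinic B 6/3≈2, Clinic A 31/25≈1.24, Clinic J 20/27≈0.741.
All 4 doses of Clinic L fit (value 40) ; 35 remain.
Clinic Q: take in full, 13 doses for value 52 ; 22 left.
Take all of Clinic B (3 doses, value 6) ; 19 doses left.
Only 19 doses remain; take 19/25 of Clinic A for value 31×19/25 = 23.56.
Total value = 121.56.

121.56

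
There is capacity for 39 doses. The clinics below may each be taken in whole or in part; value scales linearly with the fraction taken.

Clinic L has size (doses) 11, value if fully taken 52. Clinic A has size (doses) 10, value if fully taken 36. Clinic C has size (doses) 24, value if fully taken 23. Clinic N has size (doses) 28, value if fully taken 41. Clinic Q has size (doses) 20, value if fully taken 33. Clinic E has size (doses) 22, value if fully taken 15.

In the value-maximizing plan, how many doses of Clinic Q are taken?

Best value per unit of size first: Clinic L 52/11≈4.73, Clinic A 36/10≈3.6, Clinic Q 33/20≈1.65, Clinic N 41/28≈1.46, Clinic C 23/24≈0.958, Clinic E 15/22≈0.682.
Take all of Clinic L (11 doses, value 52) ; 28 doses left.
All 10 doses of Clinic A fit (value 36) ; 18 remain.
Only 18 doses remain; take 18/20 of Clinic Q for value 33×18/20 = 29.7.

18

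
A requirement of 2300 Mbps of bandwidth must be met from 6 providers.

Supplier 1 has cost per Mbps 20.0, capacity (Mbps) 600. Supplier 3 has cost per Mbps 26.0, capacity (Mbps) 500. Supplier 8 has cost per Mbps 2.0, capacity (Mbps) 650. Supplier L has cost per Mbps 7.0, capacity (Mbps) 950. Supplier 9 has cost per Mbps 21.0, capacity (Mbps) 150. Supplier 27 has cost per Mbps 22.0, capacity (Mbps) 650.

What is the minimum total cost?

22050

Fill from the cheapest provider first.
Supplier 8 (2.0): use full 650 → 1650 Mbps to go.
Take 950 from Supplier L at 7.0 → need 700 more.
Take 600 from Supplier 1 at 20.0 → need 100 more.
Supplier 9 at 21.0: take 100 of its 150 → requirement met.
Supplier 27, Supplier 3: unused.
Cost = 650×2.0 + 950×7.0 + 600×20.0 + 100×21.0 = 22050.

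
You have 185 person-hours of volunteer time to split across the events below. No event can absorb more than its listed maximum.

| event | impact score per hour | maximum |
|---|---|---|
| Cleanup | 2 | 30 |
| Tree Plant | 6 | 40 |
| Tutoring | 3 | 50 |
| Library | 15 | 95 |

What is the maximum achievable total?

1815

Highest impact score per hour first: Library 15 > Tree Plant 6 > Tutoring 3 > Cleanup 2.
Library: +95 to 95 (cap) → 90 left.
Give Tree Plant 40 to hit its cap of 40 → 50 left.
Tutoring: +50 to 50 (cap) → 0 left.
Total = 6×40 + 3×50 + 15×95 = 1815.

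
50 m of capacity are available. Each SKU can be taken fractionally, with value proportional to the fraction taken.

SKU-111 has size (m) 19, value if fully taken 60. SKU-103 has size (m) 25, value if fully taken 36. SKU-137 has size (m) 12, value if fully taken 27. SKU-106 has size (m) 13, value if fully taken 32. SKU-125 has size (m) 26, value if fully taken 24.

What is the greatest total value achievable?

Rank by value-to-size ratio: SKU-111 60/19≈3.16, SKU-106 32/13≈2.46, SKU-137 27/12≈2.25, SKU-103 36/25≈1.44, SKU-125 24/26≈0.923.
All 19 m of SKU-111 fit (value 60) ; 31 remain.
Take all of SKU-106 (13 m, value 32) ; 18 m left.
All 12 m of SKU-137 fit (value 27) ; 6 remain.
Fill the last 6 m with part of SKU-103: 6/25 of it earns 8.64.
Total value = 127.64.

127.64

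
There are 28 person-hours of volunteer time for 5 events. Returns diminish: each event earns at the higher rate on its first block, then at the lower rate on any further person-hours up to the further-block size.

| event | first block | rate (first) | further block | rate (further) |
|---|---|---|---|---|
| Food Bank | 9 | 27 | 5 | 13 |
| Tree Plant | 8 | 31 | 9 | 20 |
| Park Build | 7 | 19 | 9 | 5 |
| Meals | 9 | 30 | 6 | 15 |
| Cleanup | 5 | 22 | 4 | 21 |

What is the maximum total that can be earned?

805

Order all 10 blocks by rate: Tree Plant/T1 31 > Meals/T1 30 > Food Bank/T1 27 > Cleanup/T1 22 > Cleanup/T2 21 > Tree Plant/T2 20 > Park Build/T1 19 > Meals/T2 15 > Food Bank/T2 13 > Park Build/T2 5.
Fill Tree Plant T1 block (8 at 31) ; 20 left.
Fill Meals T1 block (9 at 30) ; 11 left.
Food Bank/T1 (27): +9 ; 2 left.
2 remain; put them into Cleanup T1 at 22.
Total = 31×8 + 30×9 + 27×9 + 22×2 = 805.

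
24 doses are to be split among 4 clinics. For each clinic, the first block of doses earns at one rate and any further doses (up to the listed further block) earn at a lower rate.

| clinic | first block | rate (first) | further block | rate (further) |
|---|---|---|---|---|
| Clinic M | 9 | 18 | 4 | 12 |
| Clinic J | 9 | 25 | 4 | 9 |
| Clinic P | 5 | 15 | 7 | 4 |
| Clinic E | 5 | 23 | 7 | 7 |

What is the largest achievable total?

Order all 8 blocks by rate: Clinic J/T1 25 > Clinic E/T1 23 > Clinic M/T1 18 > Clinic P/T1 15 > Clinic M/T2 12 > Clinic J/T2 9 > Clinic E/T2 7 > Clinic P/T2 4.
Fill Clinic J T1 block (9 at 25) — 15 left.
Fill Clinic E T1 block (5 at 23) — 10 left.
Fill Clinic M T1 block (9 at 18) — 1 left.
1 remain; put them into Clinic P T1 at 15.
Total = 25×9 + 23×5 + 18×9 + 15×1 = 517.

517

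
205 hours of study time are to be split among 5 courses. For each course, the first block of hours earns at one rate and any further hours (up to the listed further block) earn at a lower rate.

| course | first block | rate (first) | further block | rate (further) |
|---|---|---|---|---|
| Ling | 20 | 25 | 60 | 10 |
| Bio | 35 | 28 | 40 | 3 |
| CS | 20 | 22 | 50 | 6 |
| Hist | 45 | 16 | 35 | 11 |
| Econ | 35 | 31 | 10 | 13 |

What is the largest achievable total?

Order all 10 blocks by rate: Econ/T1 31 > Bio/T1 28 > Ling/T1 25 > CS/T1 22 > Hist/T1 16 > Econ/T2 13 > Hist/T2 11 > Ling/T2 10 > CS/T2 6 > Bio/T2 3.
Econ/T1 (31): +35 — 170 left.
Bio/T1 (28): +35 — 135 left.
Ling T1 at 25: fill all 20 — 115 left.
CS T1 at 22: fill all 20 — 95 left.
Hist/T1 (16): +45 — 50 left.
Econ/T2 (13): +10 — 40 left.
Fill Hist T2 block (35 at 11) — 5 left.
5 remain; put them into Ling T2 at 10.
Total = 31×35 + 28×35 + 25×20 + 22×20 + 16×45 + 13×10 + 11×35 + 10×5 = 4290.

4290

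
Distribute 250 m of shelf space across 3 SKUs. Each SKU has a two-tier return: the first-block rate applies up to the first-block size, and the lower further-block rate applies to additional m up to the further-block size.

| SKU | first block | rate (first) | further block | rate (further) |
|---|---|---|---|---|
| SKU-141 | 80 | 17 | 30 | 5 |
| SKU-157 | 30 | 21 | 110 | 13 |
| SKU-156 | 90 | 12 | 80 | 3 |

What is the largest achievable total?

3780

Rank every tier by rate: SKU-157/first 21 > SKU-141/first 17 > SKU-157/second 13 > SKU-156/first 12 > SKU-141/second 5 > SKU-156/second 3.
SKU-157/first (21): +30 — 220 left.
SKU-141/first (17): +80 — 140 left.
SKU-157 second at 13: fill all 110 — 30 left.
SKU-156/first: +30 of 90 at 12; pool empty.
Total = 21×30 + 17×80 + 13×110 + 12×30 = 3780.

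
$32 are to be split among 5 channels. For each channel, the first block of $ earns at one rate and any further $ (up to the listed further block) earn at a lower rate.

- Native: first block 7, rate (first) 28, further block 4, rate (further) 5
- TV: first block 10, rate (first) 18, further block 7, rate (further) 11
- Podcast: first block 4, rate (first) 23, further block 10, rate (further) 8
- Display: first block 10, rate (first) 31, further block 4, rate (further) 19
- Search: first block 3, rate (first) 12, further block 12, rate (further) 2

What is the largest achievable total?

800

Treat each block as its own option and order by rate: Display/first 31 > Native/first 28 > Podcast/first 23 > Display/second 19 > TV/first 18 > Search/first 12 > TV/second 11 > Podcast/second 8 > Native/second 5 > Search/second 2.
Display/first (31): +10 — 22 left.
Native/first (28): +7 — 15 left.
Podcast first at 23: fill all 4 — 11 left.
Display/second (19): +4 — 7 left.
7 remain; put them into TV first at 18.
Total = 31×10 + 28×7 + 23×4 + 19×4 + 18×7 = 800.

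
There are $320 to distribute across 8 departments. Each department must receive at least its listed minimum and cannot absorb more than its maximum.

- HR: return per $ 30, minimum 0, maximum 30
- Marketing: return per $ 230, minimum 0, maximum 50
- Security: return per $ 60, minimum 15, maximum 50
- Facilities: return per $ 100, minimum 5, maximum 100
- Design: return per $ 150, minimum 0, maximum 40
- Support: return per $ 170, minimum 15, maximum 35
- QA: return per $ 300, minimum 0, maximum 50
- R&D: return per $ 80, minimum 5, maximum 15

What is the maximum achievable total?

Meeting every minimum uses 0+0+15+5+0+15+0+5 = 40 $, leaving 280.
Highest return per $ first: QA 300 > Marketing 230 > Support 170 > Design 150 > Facilities 100 > R&D 80 > Security 60 > HR 30.
Give QA 50 more to hit its cap of 50 ; 230 left.
Marketing: +50 to 50 (cap) ; 180 left.
Support takes 20 more to reach its cap of 35 ; 160 left.
Design: +40 to 40 (cap) ; 120 left.
Give Facilities 95 more to hit its cap of 100 ; 25 left.
R&D: +10 to 15 (cap) ; 15 left.
Security: +15 (room for 35) → 30. Pool exhausted.
Total = 230×50 + 60×30 + 100×100 + 150×40 + 170×35 + 300×50 + 80×15 = 51450.

51450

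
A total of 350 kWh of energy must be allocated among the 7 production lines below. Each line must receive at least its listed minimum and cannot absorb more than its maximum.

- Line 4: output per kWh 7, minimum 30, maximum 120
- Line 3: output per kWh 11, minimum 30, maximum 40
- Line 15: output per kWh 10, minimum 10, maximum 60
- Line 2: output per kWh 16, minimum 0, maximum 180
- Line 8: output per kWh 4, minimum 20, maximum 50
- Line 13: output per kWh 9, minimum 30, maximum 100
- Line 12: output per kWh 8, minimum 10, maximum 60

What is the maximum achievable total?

Meeting every minimum uses 30+30+10+0+20+30+10 = 130 kWh, leaving 220.
Rank by output per kWh: Line 2 16 > Line 3 11 > Line 15 10 > Line 13 9 > Line 12 8 > Line 4 7 > Line 8 4.
Line 2: +180 to 180 (cap) ; 40 left.
Give Line 3 10 more to hit its cap of 40 ; 30 left.
Line 15 has room for 50 more but only 30 remain, so it gets 40.
Total = 7×30 + 11×40 + 10×40 + 16×180 + 4×20 + 9×30 + 8×10 = 4360.

4360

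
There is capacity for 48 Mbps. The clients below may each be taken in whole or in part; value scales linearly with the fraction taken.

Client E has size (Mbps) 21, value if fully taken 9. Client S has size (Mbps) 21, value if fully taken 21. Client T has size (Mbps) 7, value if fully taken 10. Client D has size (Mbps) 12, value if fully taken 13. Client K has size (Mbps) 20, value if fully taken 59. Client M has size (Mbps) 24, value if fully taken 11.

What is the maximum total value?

Best value per unit of size first: Client K 59/20≈2.95, Client T 10/7≈1.43, Client D 13/12≈1.08, Client S 21/21≈1, Client M 11/24≈0.458, Client E 9/21≈0.429.
All 20 Mbps of Client K fit (value 59) → 28 remain.
Take all of Client T (7 Mbps, value 10) → 21 Mbps left.
Take all of Client D (12 Mbps, value 13) → 9 Mbps left.
Only 9 Mbps remain; take 9/21 of Client S for value 21×9/21 = 9.
Total value = 91.

91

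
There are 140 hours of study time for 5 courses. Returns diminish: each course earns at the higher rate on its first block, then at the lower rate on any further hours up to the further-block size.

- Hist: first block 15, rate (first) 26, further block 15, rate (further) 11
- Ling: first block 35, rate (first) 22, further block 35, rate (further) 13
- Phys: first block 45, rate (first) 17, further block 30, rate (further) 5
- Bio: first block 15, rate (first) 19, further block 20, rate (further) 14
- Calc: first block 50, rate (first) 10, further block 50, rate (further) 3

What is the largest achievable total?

2620

Order all 10 blocks by rate: Hist/tier1 26 > Ling/tier1 22 > Bio/tier1 19 > Phys/tier1 17 > Bio/tier2 14 > Ling/tier2 13 > Hist/tier2 11 > Calc/tier1 10 > Phys/tier2 5 > Calc/tier2 3.
Fill Hist tier1 block (15 at 26) ; 125 left.
Ling/tier1 (22): +35 ; 90 left.
Bio/tier1 (19): +15 ; 75 left.
Phys tier1 at 17: fill all 45 ; 30 left.
Bio tier2 at 14: fill all 20 ; 10 left.
Ling tier2 at 13: only 10 left, fill 10.
Total = 26×15 + 22×35 + 19×15 + 17×45 + 14×20 + 13×10 = 2620.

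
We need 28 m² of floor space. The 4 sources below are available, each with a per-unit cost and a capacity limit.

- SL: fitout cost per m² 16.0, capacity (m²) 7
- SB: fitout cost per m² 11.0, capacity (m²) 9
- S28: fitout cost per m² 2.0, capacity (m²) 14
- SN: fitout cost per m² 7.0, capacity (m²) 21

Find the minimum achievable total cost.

126

Cheapest first:
Take 14 from S28 at 2.0 — need 14 more.
SN at 7.0: take 14 of its 21 — requirement met.
SB, SL: unused.
Cost = 14×2.0 + 14×7.0 = 126.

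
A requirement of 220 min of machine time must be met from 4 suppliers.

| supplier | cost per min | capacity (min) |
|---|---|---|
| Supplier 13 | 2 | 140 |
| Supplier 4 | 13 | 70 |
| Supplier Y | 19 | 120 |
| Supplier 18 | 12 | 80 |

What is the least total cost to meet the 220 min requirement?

Use suppliers in increasing cost order.
Supplier 13 (2): use full 140 — 80 min to go.
Supplier 18 at 12: take all 80 min — 0 still needed.
Supplier 4, Supplier Y: unused.
Cost = 140×2 + 80×12 = 1240.

1240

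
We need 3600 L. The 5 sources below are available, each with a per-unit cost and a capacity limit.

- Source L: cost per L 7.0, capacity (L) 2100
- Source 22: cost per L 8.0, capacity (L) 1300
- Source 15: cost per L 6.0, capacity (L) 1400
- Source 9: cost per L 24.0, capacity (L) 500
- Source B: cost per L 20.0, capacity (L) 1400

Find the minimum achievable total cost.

23900

Fill from the cheapest source first.
Source 15 at 6.0: take all 1400 L ; 2200 still needed.
Source L (7.0): use full 2100 ; 100 L to go.
Take 100 from Source 22 at 8.0 to finish.
Source B, Source 9: unused.
Cost = 1400×6.0 + 2100×7.0 + 100×8.0 = 23900.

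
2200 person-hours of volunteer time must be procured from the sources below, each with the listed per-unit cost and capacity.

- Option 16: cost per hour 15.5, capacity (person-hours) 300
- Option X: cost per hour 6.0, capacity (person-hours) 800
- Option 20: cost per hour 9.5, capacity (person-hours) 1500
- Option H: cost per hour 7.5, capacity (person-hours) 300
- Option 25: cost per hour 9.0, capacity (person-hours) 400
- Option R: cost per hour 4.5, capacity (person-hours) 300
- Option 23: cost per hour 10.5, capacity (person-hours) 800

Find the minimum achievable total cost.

Cheapest first:
Option R (4.5): use full 300 — 1900 person-hours to go.
Take 800 from Option X at 6.0 — need 1100 more.
Option H (7.5): use full 300 — 800 person-hours to go.
Option 25 (9.0): use full 400 — 400 person-hours to go.
Take 400 from Option 20 at 9.5 to finish.
Option 23, Option 16: unused.
Cost = 300×4.5 + 800×6.0 + 300×7.5 + 400×9.0 + 400×9.5 = 15800.

15800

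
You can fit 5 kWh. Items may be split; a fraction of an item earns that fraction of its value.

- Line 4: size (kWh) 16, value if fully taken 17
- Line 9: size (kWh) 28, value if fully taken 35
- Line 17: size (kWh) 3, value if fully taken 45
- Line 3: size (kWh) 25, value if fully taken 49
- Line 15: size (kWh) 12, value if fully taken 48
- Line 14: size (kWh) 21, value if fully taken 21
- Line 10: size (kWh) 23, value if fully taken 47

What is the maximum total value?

53

Best value per unit of size first: Line 17 45/3≈15, Line 15 48/12≈4, Line 10 47/23≈2.04, Line 3 49/25≈1.96, Line 9 35/28≈1.25, Line 4 17/16≈1.06, Line 14 21/21≈1.
Line 17: take in full, 3 kWh for value 45 → 2 left.
Fill the last 2 kWh with part of Line 15: 2/12 of it earns 8.
Total value = 53.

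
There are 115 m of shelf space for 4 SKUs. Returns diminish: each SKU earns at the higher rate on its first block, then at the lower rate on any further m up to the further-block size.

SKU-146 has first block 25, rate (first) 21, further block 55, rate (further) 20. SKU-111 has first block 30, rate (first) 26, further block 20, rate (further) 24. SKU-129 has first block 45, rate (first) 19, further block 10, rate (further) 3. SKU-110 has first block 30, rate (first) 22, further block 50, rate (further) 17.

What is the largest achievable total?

Rank every tier by rate: SKU-111/first 26 > SKU-111/second 24 > SKU-110/first 22 > SKU-146/first 21 > SKU-146/second 20 > SKU-129/first 19 > SKU-110/second 17 > SKU-129/second 3.
Fill SKU-111 first block (30 at 26) — 85 left.
SKU-111 second at 24: fill all 20 — 65 left.
Fill SKU-110 first block (30 at 22) — 35 left.
Fill SKU-146 first block (25 at 21) — 10 left.
SKU-146 second at 20: only 10 left, fill 10.
Total = 26×30 + 24×20 + 22×30 + 21×25 + 20×10 = 2645.

2645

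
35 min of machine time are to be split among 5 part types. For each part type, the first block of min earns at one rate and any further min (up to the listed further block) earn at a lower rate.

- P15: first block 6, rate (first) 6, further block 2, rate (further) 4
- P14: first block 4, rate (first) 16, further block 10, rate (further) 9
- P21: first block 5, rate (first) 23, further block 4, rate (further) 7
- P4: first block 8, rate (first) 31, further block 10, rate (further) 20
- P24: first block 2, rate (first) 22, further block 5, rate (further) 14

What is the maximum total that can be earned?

Order all 10 blocks by rate: P4/tier1 31 > P21/tier1 23 > P24/tier1 22 > P4/tier2 20 > P14/tier1 16 > P24/tier2 14 > P14/tier2 9 > P21/tier2 7 > P15/tier1 6 > P15/tier2 4.
P4/tier1 (31): +8 ; 27 left.
P21/tier1 (23): +5 ; 22 left.
P24 tier1 at 22: fill all 2 ; 20 left.
Fill P4 tier2 block (10 at 20) ; 10 left.
P14/tier1 (16): +4 ; 6 left.
Fill P24 tier2 block (5 at 14) ; 1 left.
P14/tier2: +1 of 10 at 9; pool empty.
Total = 31×8 + 23×5 + 22×2 + 20×10 + 16×4 + 14×5 + 9×1 = 750.

750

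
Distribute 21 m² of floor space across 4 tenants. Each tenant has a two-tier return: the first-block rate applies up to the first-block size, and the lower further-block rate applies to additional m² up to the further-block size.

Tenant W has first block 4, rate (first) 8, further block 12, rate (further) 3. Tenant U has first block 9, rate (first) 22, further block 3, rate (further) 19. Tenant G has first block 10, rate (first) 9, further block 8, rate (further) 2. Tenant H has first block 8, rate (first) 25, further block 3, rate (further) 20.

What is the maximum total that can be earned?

477

Order all 8 blocks by rate: Tenant H/tier1 25 > Tenant U/tier1 22 > Tenant H/tier2 20 > Tenant U/tier2 19 > Tenant G/tier1 9 > Tenant W/tier1 8 > Tenant W/tier2 3 > Tenant G/tier2 2.
Tenant H tier1 at 25: fill all 8 ; 13 left.
Tenant U/tier1 (22): +9 ; 4 left.
Fill Tenant H tier2 block (3 at 20) ; 1 left.
Tenant U tier2 at 19: only 1 left, fill 1.
Total = 25×8 + 22×9 + 20×3 + 19×1 = 477.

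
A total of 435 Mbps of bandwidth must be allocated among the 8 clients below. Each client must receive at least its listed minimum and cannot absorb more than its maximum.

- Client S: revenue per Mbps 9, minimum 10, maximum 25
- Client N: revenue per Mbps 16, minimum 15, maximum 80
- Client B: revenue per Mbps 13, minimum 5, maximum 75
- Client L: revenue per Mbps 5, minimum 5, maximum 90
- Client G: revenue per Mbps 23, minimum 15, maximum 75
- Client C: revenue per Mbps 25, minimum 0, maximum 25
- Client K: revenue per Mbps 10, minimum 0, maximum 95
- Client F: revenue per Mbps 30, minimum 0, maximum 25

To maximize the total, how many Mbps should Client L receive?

35

Meeting every minimum uses 10+15+5+5+15+0+0+0 = 50 Mbps, leaving 385.
Order the clients by revenue per Mbps: Client F 30 > Client C 25 > Client G 23 > Client N 16 > Client B 13 > Client K 10 > Client S 9 > Client L 5.
Client F takes 25 more to reach its cap of 25 → 360 left.
Give Client C 25 more to hit its cap of 25 → 335 left.
Client G takes 60 more to reach its cap of 75 → 275 left.
Give Client N 65 more to hit its cap of 80 → 210 left.
Give Client B 70 more to hit its cap of 75 → 140 left.
Client K takes 95 more to reach its cap of 95 → 45 left.
Client S takes 15 more to reach its cap of 25 → 30 left.
Only 30 left; Client L takes them to reach 35.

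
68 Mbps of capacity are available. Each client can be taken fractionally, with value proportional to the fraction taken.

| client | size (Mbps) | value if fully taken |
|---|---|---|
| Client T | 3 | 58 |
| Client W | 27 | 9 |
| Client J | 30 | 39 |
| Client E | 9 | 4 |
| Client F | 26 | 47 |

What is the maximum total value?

148

Sort by value density: Client T 58/3≈19.3, Client F 47/26≈1.81, Client J 39/30≈1.3, Client E 4/9≈0.444, Client W 9/27≈0.333.
Take all of Client T (3 Mbps, value 58) ; 65 Mbps left.
Client F: take in full, 26 Mbps for value 47 ; 39 left.
Take all of Client J (30 Mbps, value 39) ; 9 Mbps left.
Client E: take in full, 9 Mbps for value 4 ; 0 left.
Total value = 148.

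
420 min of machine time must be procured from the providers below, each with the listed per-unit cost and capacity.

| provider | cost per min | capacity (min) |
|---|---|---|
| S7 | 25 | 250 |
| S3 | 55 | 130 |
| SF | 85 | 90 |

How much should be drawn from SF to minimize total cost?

40

Cheapest first:
S7 at 25: take all 250 min — 170 still needed.
Take 130 from S3 at 55 — need 40 more.
SF at 85: take 40 of its 90 — requirement met.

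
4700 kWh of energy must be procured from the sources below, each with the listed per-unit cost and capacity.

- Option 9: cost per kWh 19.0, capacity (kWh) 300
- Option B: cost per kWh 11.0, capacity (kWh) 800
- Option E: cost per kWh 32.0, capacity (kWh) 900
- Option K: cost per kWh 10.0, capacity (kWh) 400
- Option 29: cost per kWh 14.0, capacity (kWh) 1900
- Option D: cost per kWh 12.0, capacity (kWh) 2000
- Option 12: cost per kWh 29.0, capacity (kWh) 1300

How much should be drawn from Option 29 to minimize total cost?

1500

Use sources in increasing cost order.
Option K (10.0): use full 400 ; 4300 kWh to go.
Take 800 from Option B at 11.0 ; need 3500 more.
Option D at 12.0: take all 2000 kWh ; 1500 still needed.
Take 1500 from Option 29 at 14.0 to finish.
Option 9, Option 12, Option E: unused.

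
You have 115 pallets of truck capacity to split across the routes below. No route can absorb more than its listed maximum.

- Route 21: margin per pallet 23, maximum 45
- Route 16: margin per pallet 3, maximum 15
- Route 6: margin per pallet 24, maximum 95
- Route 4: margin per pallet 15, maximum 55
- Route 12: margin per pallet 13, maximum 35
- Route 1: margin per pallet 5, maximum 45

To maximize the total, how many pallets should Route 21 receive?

Rank by margin per pallet: Route 6 24 > Route 21 23 > Route 4 15 > Route 12 13 > Route 1 5 > Route 16 3.
Route 6 takes 95 to reach its cap of 95 ; 20 left.
Route 21: +20 (room for 45) → 20. Pool exhausted.

20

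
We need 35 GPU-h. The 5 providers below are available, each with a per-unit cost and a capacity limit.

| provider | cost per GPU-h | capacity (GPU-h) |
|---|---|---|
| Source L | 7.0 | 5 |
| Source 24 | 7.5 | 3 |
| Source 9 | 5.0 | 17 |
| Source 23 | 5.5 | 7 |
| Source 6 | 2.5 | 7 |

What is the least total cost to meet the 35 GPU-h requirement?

169

Fill from the cheapest provider first.
Source 6 at 2.5: take all 7 GPU-h ; 28 still needed.
Source 9 (5.0): use full 17 ; 11 GPU-h to go.
Take 7 from Source 23 at 5.5 ; need 4 more.
Take 4 from Source L at 7.0 to finish.
Source 24: unused.
Cost = 7×2.5 + 17×5.0 + 7×5.5 + 4×7.0 = 169.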